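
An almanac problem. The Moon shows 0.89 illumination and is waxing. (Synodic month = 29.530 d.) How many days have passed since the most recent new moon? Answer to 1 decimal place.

11.6 days

Invert f = (1 − cos θ)/2 to get cos θ = 1 − 2(0.89) = -0.780, hence θ₀ = arccos -0.780 = 141.3°.
Before full moon the principal value applies: θ = 141.3°.
At 360°/29.530 d per day, 141.3° corresponds to 11.59 days.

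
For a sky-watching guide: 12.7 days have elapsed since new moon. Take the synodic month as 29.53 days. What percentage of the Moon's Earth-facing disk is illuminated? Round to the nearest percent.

Elongation θ = 360° × 12.7/29.53 ≈ 154.8°.
Illuminated fraction = (1 − cos 154.8°)/2 = (1 − (-0.905))/2 ≈ 0.953, so 95%.

95%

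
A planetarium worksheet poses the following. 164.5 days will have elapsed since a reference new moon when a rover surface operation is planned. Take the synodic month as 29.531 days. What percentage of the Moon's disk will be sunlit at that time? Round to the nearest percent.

95%

Reduce mod P: 164.5 − 5×29.531 = 16.84 d into the current lunation.
Phase angle: θ = 360°·(16.84 d)/(29.531 d) = 205.4°.
Illuminated fraction = (1 − cos 205.4°)/2 = (1 − (-0.904))/2 ≈ 0.952, so 95%.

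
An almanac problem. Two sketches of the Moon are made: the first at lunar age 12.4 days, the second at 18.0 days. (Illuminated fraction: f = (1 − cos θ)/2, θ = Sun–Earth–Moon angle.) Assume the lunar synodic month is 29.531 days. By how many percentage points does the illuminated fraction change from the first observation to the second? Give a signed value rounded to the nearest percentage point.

θ₁ = 360° × 12.4/29.531 = 151.2°, f₁ = (1 − cos θ₁)/2 = 0.938.
θ₂ = 360° × 18.0/29.531 = 219.4°, f₂ = (1 − cos θ₂)/2 = 0.886.
Change = f₂ − f₁ = -0.052 → -5 percentage points.

-5 percentage points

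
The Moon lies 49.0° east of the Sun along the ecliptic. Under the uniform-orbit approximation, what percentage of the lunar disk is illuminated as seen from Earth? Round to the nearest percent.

17%

f = (1 − cos 49.0°)/2 = (1 − 0.656)/2 ≈ 0.172, i.e. 17%.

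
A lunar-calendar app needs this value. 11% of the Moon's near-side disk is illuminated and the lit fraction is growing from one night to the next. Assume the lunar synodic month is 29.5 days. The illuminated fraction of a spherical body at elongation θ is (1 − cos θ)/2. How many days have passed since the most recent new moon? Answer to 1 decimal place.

3.2 days

From f = (1 − cos θ)/2: cos θ = 1 − 2×0.11 = 0.780; arccos → 38.7°.
Waxing ⇒ before full, so θ = 38.7°.
At 360°/29.5 d per day, 38.7° corresponds to 3.17 days.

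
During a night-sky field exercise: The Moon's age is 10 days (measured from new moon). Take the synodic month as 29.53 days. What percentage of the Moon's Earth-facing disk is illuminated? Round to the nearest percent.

Elongation θ = 360° × 10/29.53 ≈ 121.9°.
Illuminated fraction = (1 − cos 121.9°)/2 = (1 − (-0.529))/2 ≈ 0.764, so 76%.

76%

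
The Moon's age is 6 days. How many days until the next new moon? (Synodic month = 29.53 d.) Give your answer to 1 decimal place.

The next new moon completes the synodic month: 29.53 − 6 = 23.530 days.

23.5 days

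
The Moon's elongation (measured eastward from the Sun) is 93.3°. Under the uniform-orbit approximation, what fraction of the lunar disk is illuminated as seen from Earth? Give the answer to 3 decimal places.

0.529

Half-versine of 93.3°: (1 − (-0.058))/2 = 0.529.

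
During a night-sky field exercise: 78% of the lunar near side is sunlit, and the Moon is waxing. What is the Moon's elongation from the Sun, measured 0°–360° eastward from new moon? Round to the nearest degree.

124°

cos θ = 1 − 2f = -0.560, giving a principal value of 124.1°.
Waxing ⇒ before full, so θ = 124.1°.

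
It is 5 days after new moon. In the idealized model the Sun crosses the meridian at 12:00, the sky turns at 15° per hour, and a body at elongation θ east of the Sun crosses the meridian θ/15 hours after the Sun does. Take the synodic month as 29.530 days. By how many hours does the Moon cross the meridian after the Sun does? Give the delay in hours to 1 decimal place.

4.1 h

Elongation θ = 360° × 5/29.530 ≈ 61.0°.
The Moon trails the Sun by θ/15 = 61.0/15 ≈ 4.06 hours.
So the Moon crosses the meridian 4.06 h after the Sun.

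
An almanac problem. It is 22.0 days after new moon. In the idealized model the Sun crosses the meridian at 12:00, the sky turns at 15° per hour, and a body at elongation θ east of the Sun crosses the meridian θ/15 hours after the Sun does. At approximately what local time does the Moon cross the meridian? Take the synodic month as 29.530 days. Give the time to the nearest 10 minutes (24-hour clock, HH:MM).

05:50

Phase angle: θ = 360°·(22.0 d)/(29.530 d) = 268.2°.
The Moon trails the Sun by θ/15 = 268.2/15 ≈ 17.88 hours.
12:00 + 17.880 h ≈ 05:53 → 05:50 to the nearest ten minutes.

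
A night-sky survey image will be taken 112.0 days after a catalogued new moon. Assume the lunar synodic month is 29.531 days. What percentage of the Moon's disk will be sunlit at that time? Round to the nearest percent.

37%

112.0 d spans 3 complete synodic months (3 × 29.531 = 88.59 d) plus 23.41 d.
The Moon has covered 23.41/29.531 of its cycle, so θ ≈ 360° × 23.41/29.531 = 285.3°.
cos 285.3° = 0.265, so f = (1 − 0.265)/2 = 0.368, so 37%.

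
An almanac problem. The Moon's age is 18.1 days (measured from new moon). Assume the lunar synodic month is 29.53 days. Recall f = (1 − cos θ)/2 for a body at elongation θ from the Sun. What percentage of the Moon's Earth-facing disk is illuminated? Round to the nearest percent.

Phase angle: θ = 360°·(18.1 d)/(29.53 d) = 220.7°.
cos 220.7° = (-0.759), so f = (1 − (-0.759))/2 = 0.879, so 88%.

88%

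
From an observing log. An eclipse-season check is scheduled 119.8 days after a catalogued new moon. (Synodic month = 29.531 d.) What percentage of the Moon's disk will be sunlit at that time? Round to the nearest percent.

119.8 d spans 4 complete synodic months (4 × 29.531 = 118.12 d) plus 1.68 d.
The Moon has covered 1.68/29.531 of its cycle, so θ ≈ 360° × 1.68/29.531 = 20.4°.
Illuminated fraction = (1 − cos 20.4°)/2 = (1 − 0.937)/2 ≈ 0.031, so 3%.

3%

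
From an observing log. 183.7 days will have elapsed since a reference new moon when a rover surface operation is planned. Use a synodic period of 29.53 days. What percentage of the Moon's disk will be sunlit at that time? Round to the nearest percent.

183.7/29.53 = 6.221 lunations, so 6 complete cycles and 6.52 d into the next.
Elongation θ = 360° × 6.52/29.53 ≈ 79.5°.
cos 79.5° = 0.182, so f = (1 − 0.182)/2 = 0.409, so 41%.

41%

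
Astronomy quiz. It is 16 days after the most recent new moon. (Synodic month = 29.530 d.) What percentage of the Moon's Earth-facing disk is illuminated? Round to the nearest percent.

Elongation θ = 360° × 16/29.530 ≈ 195.1°.
cos 195.1° = (-0.966), so f = (1 − (-0.966))/2 = 0.983, so 98%.

98%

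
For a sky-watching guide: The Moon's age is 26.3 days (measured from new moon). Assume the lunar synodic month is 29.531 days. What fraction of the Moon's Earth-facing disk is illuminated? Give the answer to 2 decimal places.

0.11

Phase angle: θ = 360°·(26.3 d)/(29.531 d) = 320.6°.
With cos θ = 0.773, the lit fraction is (1 − 0.773)/2 ≈ 0.114.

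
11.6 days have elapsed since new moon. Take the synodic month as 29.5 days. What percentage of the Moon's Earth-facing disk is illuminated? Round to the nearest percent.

The Moon has covered 11.6/29.5 of its cycle, so θ ≈ 360° × 11.6/29.5 = 141.6°.
Illuminated fraction = (1 − cos 141.6°)/2 = (1 − (-0.783))/2 ≈ 0.892, so 89%.

89%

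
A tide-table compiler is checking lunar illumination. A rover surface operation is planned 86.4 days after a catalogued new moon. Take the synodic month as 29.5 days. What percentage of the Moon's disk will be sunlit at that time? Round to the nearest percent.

5%

86.4 d spans 2 complete synodic months (2 × 29.5 = 59.00 d) plus 27.40 d.
Phase angle: θ = 360°·(27.40 d)/(29.5 d) = 334.4°.
cos 334.4° = 0.902, so f = (1 − 0.902)/2 = 0.049, so 5%.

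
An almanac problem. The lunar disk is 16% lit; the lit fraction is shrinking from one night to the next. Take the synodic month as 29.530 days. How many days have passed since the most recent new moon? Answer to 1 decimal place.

Invert f = (1 − cos θ)/2 to get cos θ = 1 − 2(0.16) = 0.680, hence θ₀ = arccos 0.680 = 47.2°.
A waning Moon lies in 180°–360°, so θ = 360° − 47.2° = 312.8°.
That fraction of the synodic month is 312.8/360 × 29.530 d ≈ 25.66 d.

25.7 days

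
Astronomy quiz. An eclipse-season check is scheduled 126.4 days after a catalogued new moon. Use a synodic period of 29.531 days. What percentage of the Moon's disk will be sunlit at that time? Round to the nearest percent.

Reduce mod P: 126.4 − 4×29.531 = 8.28 d into the current lunation.
The Moon has covered 8.28/29.531 of its cycle, so θ ≈ 360° × 8.28/29.531 = 100.9°.
cos 100.9° = (-0.189), so f = (1 − (-0.189))/2 = 0.594, so 59%.

59%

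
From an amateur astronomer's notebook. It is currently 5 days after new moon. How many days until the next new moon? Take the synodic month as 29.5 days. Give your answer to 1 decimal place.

24.5 days

The next new moon completes the synodic month: 29.5 − 5 = 24.500 days.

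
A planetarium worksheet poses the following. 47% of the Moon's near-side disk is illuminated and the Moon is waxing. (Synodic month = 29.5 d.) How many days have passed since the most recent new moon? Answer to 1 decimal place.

From f = (1 − cos θ)/2: cos θ = 1 − 2×0.47 = 0.060; arccos → 86.6°.
Waxing ⇒ before full, so θ = 86.6°.
At 360°/29.5 d per day, 86.6° corresponds to 7.09 days.

7.1 days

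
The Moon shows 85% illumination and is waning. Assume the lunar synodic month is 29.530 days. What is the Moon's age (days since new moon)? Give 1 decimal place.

cos θ = 1 − 2f = -0.700, giving a principal value of 134.4°.
Since the Moon is past full (waning), take the reflex angle: θ = 360° − 134.4° = 225.6°.
At 360°/29.530 d per day, 225.6° corresponds to 18.50 days.

18.5 days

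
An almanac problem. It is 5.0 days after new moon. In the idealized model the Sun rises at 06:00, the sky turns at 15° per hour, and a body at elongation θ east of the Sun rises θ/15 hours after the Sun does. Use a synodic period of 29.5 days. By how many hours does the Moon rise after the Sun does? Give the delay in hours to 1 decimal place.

Elongation θ = 360° × 5.0/29.5 ≈ 61.0°.
At 15° of sky rotation per hour, 61.0° corresponds to a 4.07 h lag.
So the Moon rises 4.07 h after the Sun.

4.1 h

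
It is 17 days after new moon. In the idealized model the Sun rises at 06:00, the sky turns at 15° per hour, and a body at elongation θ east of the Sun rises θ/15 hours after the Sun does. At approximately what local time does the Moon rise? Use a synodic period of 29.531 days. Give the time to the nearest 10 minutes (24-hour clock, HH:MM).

19:50

Elongation θ = 360° × 17/29.531 ≈ 207.2°.
The Moon trails the Sun by θ/15 = 207.2/15 ≈ 13.82 hours.
06:00 + 13.816 h ≈ 19:49 → 19:50 to the nearest ten minutes.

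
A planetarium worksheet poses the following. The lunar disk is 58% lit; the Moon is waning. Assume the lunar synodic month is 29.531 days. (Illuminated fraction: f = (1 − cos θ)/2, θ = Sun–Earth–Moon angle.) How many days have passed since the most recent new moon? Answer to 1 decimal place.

21.4 days

cos θ = 1 − 2f = -0.160, giving a principal value of 99.2°.
Since the Moon is past full (waning), take the reflex angle: θ = 360° − 99.2° = 260.8°.
At 360°/29.531 d per day, 260.8° corresponds to 21.39 days.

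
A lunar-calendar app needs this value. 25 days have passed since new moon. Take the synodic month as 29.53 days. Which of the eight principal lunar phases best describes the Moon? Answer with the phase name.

waning crescent

At 25/29.53 of the cycle, θ ≈ 305° — the waning crescent range.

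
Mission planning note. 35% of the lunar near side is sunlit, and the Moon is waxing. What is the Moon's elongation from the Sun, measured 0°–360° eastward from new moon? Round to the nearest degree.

73°

From f = (1 − cos θ)/2: cos θ = 1 − 2×0.35 = 0.300; arccos → 72.5°.
The Moon is waxing (0°–180°), so θ = 72.5° directly.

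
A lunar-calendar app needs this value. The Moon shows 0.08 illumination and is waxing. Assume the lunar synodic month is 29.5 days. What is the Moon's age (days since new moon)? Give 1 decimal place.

From f = (1 − cos θ)/2: cos θ = 1 − 2×0.08 = 0.840; arccos → 32.9°.
Before full moon the principal value applies: θ = 32.9°.
That fraction of the synodic month is 32.9/360 × 29.5 d ≈ 2.69 d.

2.7 days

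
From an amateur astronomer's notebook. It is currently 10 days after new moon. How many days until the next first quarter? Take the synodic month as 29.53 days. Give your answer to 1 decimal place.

26.9 days

First quarter occurs at elongation 90°, i.e. at age 29.53 × 90/360 = 7.383 d.
Already past this cycle's first quarter; the next is at 7.383 + 29.53 = 36.913 d, so 36.913 − 10 = 26.913 days.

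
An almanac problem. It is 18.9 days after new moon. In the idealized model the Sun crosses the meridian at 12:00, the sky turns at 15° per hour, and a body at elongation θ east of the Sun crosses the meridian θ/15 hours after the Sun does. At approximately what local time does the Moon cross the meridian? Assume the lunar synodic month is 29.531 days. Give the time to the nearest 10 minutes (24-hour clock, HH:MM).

The Moon has covered 18.9/29.531 of its cycle, so θ ≈ 360° × 18.9/29.531 = 230.4°.
The Moon trails the Sun by θ/15 = 230.4/15 ≈ 15.36 hours.
12:00 + 15.360 h ≈ 03:22 → 03:20 to the nearest ten minutes.

03:20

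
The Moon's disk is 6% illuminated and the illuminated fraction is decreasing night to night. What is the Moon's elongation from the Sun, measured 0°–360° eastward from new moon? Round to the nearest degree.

332°

Invert f = (1 − cos θ)/2 to get cos θ = 1 − 2(0.06) = 0.880, hence θ₀ = arccos 0.880 = 28.4°.
Since the Moon is past full (waning), take the reflex angle: θ = 360° − 28.4° = 331.6°.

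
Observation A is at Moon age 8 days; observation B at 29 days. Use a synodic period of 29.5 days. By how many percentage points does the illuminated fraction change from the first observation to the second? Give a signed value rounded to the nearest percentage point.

-56 percentage points

First observation: θ = 360°·8/29.5 = 97.6°, so f = 0.566.
Second observation: θ = 353.9°, f = 0.003.
Δf = 0.003 − 0.566 = -0.564, i.e. -56 pp.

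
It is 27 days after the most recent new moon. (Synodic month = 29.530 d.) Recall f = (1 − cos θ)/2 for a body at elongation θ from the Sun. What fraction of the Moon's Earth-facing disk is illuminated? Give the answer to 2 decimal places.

0.07

The Moon has covered 27/29.530 of its cycle, so θ ≈ 360° × 27/29.530 = 329.2°.
With cos θ = 0.859, the lit fraction is (1 − 0.859)/2 ≈ 0.071.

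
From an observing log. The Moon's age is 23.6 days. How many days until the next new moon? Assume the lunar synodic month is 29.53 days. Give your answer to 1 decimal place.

5.9 days

One full lunation from the last new moon is 29.53 d; remaining = 29.53 − 23.6 = 5.930 d.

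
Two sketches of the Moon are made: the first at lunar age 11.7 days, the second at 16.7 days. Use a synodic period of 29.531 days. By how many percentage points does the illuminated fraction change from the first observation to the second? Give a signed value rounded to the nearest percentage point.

θ₁ = 360° × 11.7/29.531 = 142.6°, f₁ = (1 − cos θ₁)/2 = 0.897.
θ₂ = 360° × 16.7/29.531 = 203.6°, f₂ = (1 − cos θ₂)/2 = 0.958.
Change = f₂ − f₁ = +0.061 → +6 percentage points.

+6 pp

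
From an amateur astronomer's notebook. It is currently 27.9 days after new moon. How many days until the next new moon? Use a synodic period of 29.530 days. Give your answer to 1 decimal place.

The next new moon completes the synodic month: 29.530 − 27.9 = 1.630 days.

1.6 days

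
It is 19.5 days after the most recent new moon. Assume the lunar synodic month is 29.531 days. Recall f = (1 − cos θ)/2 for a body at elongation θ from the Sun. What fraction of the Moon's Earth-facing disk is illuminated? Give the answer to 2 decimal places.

The Moon has covered 19.5/29.531 of its cycle, so θ ≈ 360° × 19.5/29.531 = 237.7°.
cos 237.7° = (-0.534), so f = (1 − (-0.534))/2 = 0.767.

0.77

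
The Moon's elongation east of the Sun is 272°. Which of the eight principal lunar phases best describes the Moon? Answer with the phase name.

The last quarter sector spans roughly 248°–292°; 272° falls inside it.

last quarter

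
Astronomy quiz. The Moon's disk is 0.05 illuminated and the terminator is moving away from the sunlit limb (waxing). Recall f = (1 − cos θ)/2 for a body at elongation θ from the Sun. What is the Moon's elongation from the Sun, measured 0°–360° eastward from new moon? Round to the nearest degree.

26°

Invert f = (1 − cos θ)/2 to get cos θ = 1 − 2(0.05) = 0.900, hence θ₀ = arccos 0.900 = 25.8°.
Waxing ⇒ before full, so θ = 25.8°.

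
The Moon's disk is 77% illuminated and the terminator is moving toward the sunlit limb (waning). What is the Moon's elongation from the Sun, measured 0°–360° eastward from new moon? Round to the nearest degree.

Invert f = (1 − cos θ)/2 to get cos θ = 1 − 2(0.77) = -0.540, hence θ₀ = arccos -0.540 = 122.7°.
A waning Moon lies in 180°–360°, so θ = 360° − 122.7° = 237.3°.

237°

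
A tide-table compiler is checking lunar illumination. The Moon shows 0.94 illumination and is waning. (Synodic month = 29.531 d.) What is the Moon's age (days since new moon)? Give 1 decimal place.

17.1 days

Invert f = (1 − cos θ)/2 to get cos θ = 1 − 2(0.94) = -0.880, hence θ₀ = arccos -0.880 = 151.6°.
Waning ⇒ past full, so θ = 360° − 151.6° = 208.4°.
Age = 29.531 × 208.4°/360° ≈ 17.09 days.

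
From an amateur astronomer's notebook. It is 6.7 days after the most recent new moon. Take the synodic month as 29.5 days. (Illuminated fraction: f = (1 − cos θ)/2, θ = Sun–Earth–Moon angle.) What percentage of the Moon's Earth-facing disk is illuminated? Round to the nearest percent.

43%

Elongation θ = 360° × 6.7/29.5 ≈ 81.8°.
Illuminated fraction = (1 − cos 81.8°)/2 = (1 − 0.143)/2 ≈ 0.428, so 43%.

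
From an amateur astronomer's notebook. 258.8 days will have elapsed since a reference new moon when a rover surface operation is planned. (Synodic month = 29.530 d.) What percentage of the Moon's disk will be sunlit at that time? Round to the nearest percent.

46%

258.8/29.530 = 8.764 lunations, so 8 complete cycles and 22.56 d into the next.
Elongation θ = 360° × 22.56/29.530 ≈ 275.0°.
With cos θ = 0.088, the lit fraction is (1 − 0.088)/2 ≈ 0.456, so 46%.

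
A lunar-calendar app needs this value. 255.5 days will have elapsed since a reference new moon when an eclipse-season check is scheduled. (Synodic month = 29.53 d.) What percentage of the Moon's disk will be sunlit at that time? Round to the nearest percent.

79%

255.5/29.53 = 8.652 lunations, so 8 complete cycles and 19.26 d into the next.
Elongation θ = 360° × 19.26/29.53 ≈ 234.8°.
Illuminated fraction = (1 − cos 234.8°)/2 = (1 − (-0.576))/2 ≈ 0.788, so 79%.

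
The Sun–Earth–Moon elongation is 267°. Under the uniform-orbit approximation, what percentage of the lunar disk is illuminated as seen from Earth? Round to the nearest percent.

53%

Half-versine of 267°: (1 − (-0.052))/2 = 0.526, i.e. 53%.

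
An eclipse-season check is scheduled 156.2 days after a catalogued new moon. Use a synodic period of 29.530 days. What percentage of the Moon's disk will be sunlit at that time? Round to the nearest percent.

62%

Reduce mod P: 156.2 − 5×29.530 = 8.55 d into the current lunation.
Phase angle: θ = 360°·(8.55 d)/(29.530 d) = 104.2°.
Illuminated fraction = (1 − cos 104.2°)/2 = (1 − (-0.246))/2 ≈ 0.623, so 62%.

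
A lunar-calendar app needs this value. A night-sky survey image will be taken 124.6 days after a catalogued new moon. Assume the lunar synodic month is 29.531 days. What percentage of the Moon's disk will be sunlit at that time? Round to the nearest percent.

40%

124.6 d spans 4 complete synodic months (4 × 29.531 = 118.12 d) plus 6.48 d.
Elongation θ = 360° × 6.48/29.531 ≈ 78.9°.
Illuminated fraction = (1 − cos 78.9°)/2 = (1 − 0.192)/2 ≈ 0.404, so 40%.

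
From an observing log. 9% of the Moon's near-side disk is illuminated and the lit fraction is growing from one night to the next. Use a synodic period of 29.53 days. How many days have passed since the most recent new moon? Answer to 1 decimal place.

Invert f = (1 − cos θ)/2 to get cos θ = 1 − 2(0.09) = 0.820, hence θ₀ = arccos 0.820 = 34.9°.
Waxing ⇒ before full, so θ = 34.9°.
At 360°/29.53 d per day, 34.9° corresponds to 2.86 days.

2.9 days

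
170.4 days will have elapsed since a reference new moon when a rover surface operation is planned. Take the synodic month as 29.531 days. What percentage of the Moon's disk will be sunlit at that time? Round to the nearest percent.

44%

170.4/29.531 = 5.770 lunations, so 5 complete cycles and 22.75 d into the next.
The Moon has covered 22.75/29.531 of its cycle, so θ ≈ 360° × 22.75/29.531 = 277.3°.
Illuminated fraction = (1 − cos 277.3°)/2 = (1 − 0.127)/2 ≈ 0.437, so 44%.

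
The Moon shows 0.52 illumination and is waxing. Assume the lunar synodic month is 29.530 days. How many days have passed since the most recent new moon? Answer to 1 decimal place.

7.6 days

cos θ = 1 − 2f = -0.040, giving a principal value of 92.3°.
Before full moon the principal value applies: θ = 92.3°.
At 360°/29.530 d per day, 92.3° corresponds to 7.57 days.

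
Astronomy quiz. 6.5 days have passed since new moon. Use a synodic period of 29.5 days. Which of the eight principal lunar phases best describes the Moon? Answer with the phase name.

At 6.5/29.5 of the cycle, θ ≈ 79° — the first quarter range.

first quarter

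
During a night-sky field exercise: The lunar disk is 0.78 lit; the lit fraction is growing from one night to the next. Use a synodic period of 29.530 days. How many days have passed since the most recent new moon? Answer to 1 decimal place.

10.2 days

From f = (1 − cos θ)/2: cos θ = 1 − 2×0.78 = -0.560; arccos → 124.1°.
Before full moon the principal value applies: θ = 124.1°.
At 360°/29.530 d per day, 124.1° corresponds to 10.18 days.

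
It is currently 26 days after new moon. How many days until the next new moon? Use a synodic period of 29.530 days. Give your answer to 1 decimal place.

3.5 days

One full lunation from the last new moon is 29.530 d; remaining = 29.530 − 26 = 3.530 d.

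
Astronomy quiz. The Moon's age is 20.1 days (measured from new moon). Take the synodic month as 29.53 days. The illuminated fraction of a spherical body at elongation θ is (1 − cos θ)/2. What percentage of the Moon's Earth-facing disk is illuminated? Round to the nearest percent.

The Moon has covered 20.1/29.53 of its cycle, so θ ≈ 360° × 20.1/29.53 = 245.0°.
cos 245.0° = (-0.422), so f = (1 − (-0.422))/2 = 0.711, so 71%.

71%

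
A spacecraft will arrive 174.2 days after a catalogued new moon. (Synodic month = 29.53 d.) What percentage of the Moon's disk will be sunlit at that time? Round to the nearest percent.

174.2/29.53 = 5.899 lunations, so 5 complete cycles and 26.55 d into the next.
Elongation θ = 360° × 26.55/29.53 ≈ 323.7°.
Illuminated fraction = (1 − cos 323.7°)/2 = (1 − 0.806)/2 ≈ 0.097, so 10%.

10%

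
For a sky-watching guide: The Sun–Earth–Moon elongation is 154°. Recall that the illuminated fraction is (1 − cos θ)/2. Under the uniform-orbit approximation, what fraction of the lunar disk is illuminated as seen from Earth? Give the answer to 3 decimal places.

0.949

cos 154° = (-0.899), so f = (1 − (-0.899))/2 = 0.949.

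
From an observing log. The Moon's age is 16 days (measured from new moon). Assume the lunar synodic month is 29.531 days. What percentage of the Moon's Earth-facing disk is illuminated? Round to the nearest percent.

98%

Phase angle: θ = 360°·(16 d)/(29.531 d) = 195.0°.
Illuminated fraction = (1 − cos 195.0°)/2 = (1 − (-0.966))/2 ≈ 0.983, so 98%.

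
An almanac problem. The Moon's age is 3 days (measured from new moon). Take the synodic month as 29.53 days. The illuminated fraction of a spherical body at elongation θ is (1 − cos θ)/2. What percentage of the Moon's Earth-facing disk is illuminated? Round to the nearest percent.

10%

Elongation θ = 360° × 3/29.53 ≈ 36.6°.
Illuminated fraction = (1 − cos 36.6°)/2 = (1 − 0.803)/2 ≈ 0.098, so 10%.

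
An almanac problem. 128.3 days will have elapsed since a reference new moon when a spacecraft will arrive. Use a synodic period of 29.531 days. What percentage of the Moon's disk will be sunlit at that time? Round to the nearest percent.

78%

128.3/29.531 = 4.345 lunations, so 4 complete cycles and 10.18 d into the next.
Phase angle: θ = 360°·(10.18 d)/(29.531 d) = 124.1°.
Illuminated fraction = (1 − cos 124.1°)/2 = (1 − (-0.560))/2 ≈ 0.780, so 78%.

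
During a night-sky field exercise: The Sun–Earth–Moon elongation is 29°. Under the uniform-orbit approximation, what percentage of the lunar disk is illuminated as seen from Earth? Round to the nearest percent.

6%

cos 29° = 0.875, so f = (1 − 0.875)/2 = 0.063, i.e. 6%.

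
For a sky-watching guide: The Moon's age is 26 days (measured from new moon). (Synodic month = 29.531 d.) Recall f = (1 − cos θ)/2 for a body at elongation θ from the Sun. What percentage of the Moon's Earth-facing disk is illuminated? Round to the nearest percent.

13%

Phase angle: θ = 360°·(26 d)/(29.531 d) = 317.0°.
cos 317.0° = 0.731, so f = (1 − 0.731)/2 = 0.135, so 13%.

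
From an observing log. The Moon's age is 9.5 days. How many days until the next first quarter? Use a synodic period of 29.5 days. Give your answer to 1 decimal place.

27.4 days

First quarter occurs at elongation 90°, i.e. at age 29.5 × 90/360 = 7.375 d.
This lunation's first quarter (7.375 d) has passed, so add one period: 36.875 − 9.5 = 27.375 days.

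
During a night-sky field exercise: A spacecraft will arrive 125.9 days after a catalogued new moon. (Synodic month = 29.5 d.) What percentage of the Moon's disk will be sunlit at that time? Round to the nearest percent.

125.9 d spans 4 complete synodic months (4 × 29.5 = 118.00 d) plus 7.90 d.
Elongation θ = 360° × 7.90/29.5 ≈ 96.4°.
Illuminated fraction = (1 − cos 96.4°)/2 = (1 − (-0.112))/2 ≈ 0.556, so 56%.

56%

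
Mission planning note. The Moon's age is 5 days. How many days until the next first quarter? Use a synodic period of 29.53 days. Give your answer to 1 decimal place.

First quarter is 0.25 of the way through the cycle: age 0.25 × 29.53 = 7.383 d.
So 2.383 days remain (7.383 − 5).

2.4 days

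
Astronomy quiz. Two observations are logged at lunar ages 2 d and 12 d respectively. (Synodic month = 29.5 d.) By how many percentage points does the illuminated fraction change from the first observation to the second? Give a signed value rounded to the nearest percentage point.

+87 percentage points

θ₁ = 360° × 2/29.5 = 24.4°, f₁ = (1 − cos θ₁)/2 = 0.045.
θ₂ = 360° × 12/29.5 = 146.4°, f₂ = (1 − cos θ₂)/2 = 0.917.
Change = f₂ − f₁ = +0.872 → +87 percentage points.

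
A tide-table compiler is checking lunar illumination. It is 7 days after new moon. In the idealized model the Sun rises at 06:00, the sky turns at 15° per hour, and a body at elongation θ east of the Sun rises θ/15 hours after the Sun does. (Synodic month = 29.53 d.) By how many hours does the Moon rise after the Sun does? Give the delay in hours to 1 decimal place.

The Moon has covered 7/29.53 of its cycle, so θ ≈ 360° × 7/29.53 = 85.3°.
At 15° of sky rotation per hour, 85.3° corresponds to a 5.69 h lag.
So the Moon rises 5.69 h after the Sun.

5.7 h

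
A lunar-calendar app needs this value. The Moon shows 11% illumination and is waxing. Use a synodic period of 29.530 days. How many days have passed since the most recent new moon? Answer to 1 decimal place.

3.2 days

From f = (1 − cos θ)/2: cos θ = 1 − 2×0.11 = 0.780; arccos → 38.7°.
Waxing ⇒ before full, so θ = 38.7°.
At 360°/29.530 d per day, 38.7° corresponds to 3.18 days.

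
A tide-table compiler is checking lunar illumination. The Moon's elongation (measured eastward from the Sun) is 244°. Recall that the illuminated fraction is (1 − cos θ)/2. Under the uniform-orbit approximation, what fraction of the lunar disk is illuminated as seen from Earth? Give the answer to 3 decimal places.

0.719

Half-versine of 244°: (1 − (-0.438))/2 = 0.719.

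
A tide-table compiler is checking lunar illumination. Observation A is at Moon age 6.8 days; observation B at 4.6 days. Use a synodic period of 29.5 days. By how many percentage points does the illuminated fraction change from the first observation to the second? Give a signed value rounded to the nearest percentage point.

θ₁ = 360° × 6.8/29.5 = 83.0°, f₁ = (1 − cos θ₁)/2 = 0.439.
θ₂ = 360° × 4.6/29.5 = 56.1°, f₂ = (1 − cos θ₂)/2 = 0.221.
Change = f₂ − f₁ = -0.218 → -22 percentage points.

-22 percentage points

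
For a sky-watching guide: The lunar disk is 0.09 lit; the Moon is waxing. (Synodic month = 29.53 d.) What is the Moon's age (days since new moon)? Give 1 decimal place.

2.9 days

Invert f = (1 − cos θ)/2 to get cos θ = 1 − 2(0.09) = 0.820, hence θ₀ = arccos 0.820 = 34.9°.
Waxing ⇒ before full, so θ = 34.9°.
At 360°/29.53 d per day, 34.9° corresponds to 2.86 days.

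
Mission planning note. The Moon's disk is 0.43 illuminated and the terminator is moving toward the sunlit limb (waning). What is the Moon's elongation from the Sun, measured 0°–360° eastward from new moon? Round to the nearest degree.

cos θ = 1 − 2f = 0.140, giving a principal value of 82.0°.
A waning Moon lies in 180°–360°, so θ = 360° − 82.0° = 278.0°.

278°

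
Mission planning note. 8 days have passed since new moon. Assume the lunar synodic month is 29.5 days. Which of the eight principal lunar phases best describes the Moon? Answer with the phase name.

θ ≈ 360° × 8/29.5 = 98°, which falls in the first quarter sector.

first quarter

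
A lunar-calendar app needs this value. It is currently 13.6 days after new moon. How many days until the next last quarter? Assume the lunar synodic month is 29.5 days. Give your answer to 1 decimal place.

Last quarter is 0.75 of the way through the cycle: age 0.75 × 29.5 = 22.125 d.
So 8.525 days remain (22.125 − 13.6).

8.5 days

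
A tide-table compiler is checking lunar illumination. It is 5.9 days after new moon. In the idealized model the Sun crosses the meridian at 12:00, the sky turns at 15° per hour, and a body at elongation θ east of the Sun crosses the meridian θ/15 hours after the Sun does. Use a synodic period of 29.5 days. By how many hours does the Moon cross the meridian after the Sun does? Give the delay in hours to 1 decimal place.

4.8 h

Phase angle: θ = 360°·(5.9 d)/(29.5 d) = 72.0°.
At 15° of sky rotation per hour, 72.0° corresponds to a 4.80 h lag.
So the Moon crosses the meridian 4.80 h after the Sun.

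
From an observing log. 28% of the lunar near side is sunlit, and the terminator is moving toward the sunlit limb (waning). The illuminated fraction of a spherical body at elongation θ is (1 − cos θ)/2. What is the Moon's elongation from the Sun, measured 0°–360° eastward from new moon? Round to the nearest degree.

296°

cos θ = 1 − 2f = 0.440, giving a principal value of 63.9°.
A waning Moon lies in 180°–360°, so θ = 360° − 63.9° = 296.1°.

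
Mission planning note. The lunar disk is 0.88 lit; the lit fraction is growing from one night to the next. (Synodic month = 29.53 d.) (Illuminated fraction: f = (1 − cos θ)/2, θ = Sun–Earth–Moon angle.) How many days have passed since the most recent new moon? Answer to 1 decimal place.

Invert f = (1 − cos θ)/2 to get cos θ = 1 − 2(0.88) = -0.760, hence θ₀ = arccos -0.760 = 139.5°.
Before full moon the principal value applies: θ = 139.5°.
That fraction of the synodic month is 139.5/360 × 29.53 d ≈ 11.44 d.

11.4 days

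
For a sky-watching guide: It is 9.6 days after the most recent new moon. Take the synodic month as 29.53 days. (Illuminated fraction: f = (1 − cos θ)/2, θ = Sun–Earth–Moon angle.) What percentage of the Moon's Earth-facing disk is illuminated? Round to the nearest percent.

Elongation θ = 360° × 9.6/29.53 ≈ 117.0°.
cos 117.0° = (-0.455), so f = (1 − (-0.455))/2 = 0.727, so 73%.

73%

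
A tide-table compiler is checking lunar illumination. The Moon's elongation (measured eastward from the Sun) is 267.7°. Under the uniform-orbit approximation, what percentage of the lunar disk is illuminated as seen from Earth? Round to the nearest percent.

52%

Half-versine of 267.7°: (1 − (-0.040))/2 = 0.520, i.e. 52%.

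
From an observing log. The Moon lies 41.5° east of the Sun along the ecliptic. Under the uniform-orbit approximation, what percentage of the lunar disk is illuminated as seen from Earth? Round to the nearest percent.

13%

Half-versine of 41.5°: (1 − 0.749)/2 = 0.126, i.e. 13%.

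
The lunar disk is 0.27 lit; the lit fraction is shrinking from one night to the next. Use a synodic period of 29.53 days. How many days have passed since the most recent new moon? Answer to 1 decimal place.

Invert f = (1 − cos θ)/2 to get cos θ = 1 − 2(0.27) = 0.460, hence θ₀ = arccos 0.460 = 62.6°.
Waning ⇒ past full, so θ = 360° − 62.6° = 297.4°.
Age = 29.53 × 297.4°/360° ≈ 24.39 days.

24.4 days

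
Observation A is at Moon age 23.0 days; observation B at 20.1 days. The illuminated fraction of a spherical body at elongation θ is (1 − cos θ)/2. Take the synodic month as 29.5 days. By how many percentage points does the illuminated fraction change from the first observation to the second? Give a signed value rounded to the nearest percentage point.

+30 percentage points

First observation: θ = 360°·23.0/29.5 = 280.7°, so f = 0.407.
Second observation: θ = 245.3°, f = 0.709.
Δf = 0.709 − 0.407 = +0.302, i.e. +30 pp.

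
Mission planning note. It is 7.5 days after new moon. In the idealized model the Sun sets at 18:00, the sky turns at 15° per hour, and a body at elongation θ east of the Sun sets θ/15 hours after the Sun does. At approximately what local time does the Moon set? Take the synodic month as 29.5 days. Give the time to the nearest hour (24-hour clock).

Elongation θ = 360° × 7.5/29.5 ≈ 91.5°.
Delay after the Sun = 91.5° / (15°/h) ≈ 6.10 h.
18:00 + 6.10 h ≈ 00:06 → 00:00 to the nearest hour.

00:00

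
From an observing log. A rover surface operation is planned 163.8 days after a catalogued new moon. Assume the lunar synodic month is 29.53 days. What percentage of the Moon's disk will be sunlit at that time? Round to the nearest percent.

98%

163.8/29.53 = 5.547 lunations, so 5 complete cycles and 16.15 d into the next.
Elongation θ = 360° × 16.15/29.53 ≈ 196.9°.
Illuminated fraction = (1 − cos 196.9°)/2 = (1 − (-0.957))/2 ≈ 0.978, so 98%.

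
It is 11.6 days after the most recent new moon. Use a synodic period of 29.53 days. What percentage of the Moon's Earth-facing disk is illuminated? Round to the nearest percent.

The Moon has covered 11.6/29.53 of its cycle, so θ ≈ 360° × 11.6/29.53 = 141.4°.
cos 141.4° = (-0.782), so f = (1 − (-0.782))/2 = 0.891, so 89%.

89%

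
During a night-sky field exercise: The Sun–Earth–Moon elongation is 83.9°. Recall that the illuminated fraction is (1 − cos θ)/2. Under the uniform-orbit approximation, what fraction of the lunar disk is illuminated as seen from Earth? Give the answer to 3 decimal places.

0.447

Half-versine of 83.9°: (1 − 0.106)/2 = 0.447.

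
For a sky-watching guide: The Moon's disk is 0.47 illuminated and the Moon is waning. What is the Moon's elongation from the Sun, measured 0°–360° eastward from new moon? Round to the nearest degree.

273°

From f = (1 − cos θ)/2: cos θ = 1 − 2×0.47 = 0.060; arccos → 86.6°.
A waning Moon lies in 180°–360°, so θ = 360° − 86.6° = 273.4°.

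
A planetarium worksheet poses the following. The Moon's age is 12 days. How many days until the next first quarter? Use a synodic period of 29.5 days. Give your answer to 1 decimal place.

24.9 days

First quarter is 0.25 of the way through the cycle: age 0.25 × 29.5 = 7.375 d.
Already past this cycle's first quarter; the next is at 7.375 + 29.5 = 36.875 d, so 36.875 − 12 = 24.875 days.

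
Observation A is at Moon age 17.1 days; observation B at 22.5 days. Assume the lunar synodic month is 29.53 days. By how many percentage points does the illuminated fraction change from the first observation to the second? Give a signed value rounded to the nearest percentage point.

θ₁ = 360° × 17.1/29.53 = 208.5°, f₁ = (1 − cos θ₁)/2 = 0.940.
θ₂ = 360° × 22.5/29.53 = 274.3°, f₂ = (1 − cos θ₂)/2 = 0.463.
Change = f₂ − f₁ = -0.477 → -48 percentage points.

-48 pp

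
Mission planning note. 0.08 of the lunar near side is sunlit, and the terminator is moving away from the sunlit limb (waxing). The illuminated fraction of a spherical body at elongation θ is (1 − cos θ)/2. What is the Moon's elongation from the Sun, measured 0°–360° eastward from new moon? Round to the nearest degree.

cos θ = 1 − 2f = 0.840, giving a principal value of 32.9°.
Before full moon the principal value applies: θ = 32.9°.

33°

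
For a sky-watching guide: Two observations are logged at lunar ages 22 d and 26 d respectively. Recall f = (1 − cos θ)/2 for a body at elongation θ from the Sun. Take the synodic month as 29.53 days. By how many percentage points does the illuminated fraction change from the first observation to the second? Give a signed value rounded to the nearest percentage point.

-38 pp

First observation: θ = 360°·22/29.53 = 268.2°, so f = 0.516.
Second observation: θ = 317.0°, f = 0.135.
Δf = 0.135 − 0.516 = -0.381, i.e. -38 pp.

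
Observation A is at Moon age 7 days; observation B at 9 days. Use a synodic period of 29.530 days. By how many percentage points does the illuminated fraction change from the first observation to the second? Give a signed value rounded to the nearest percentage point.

θ₁ = 360° × 7/29.530 = 85.3°, f₁ = (1 − cos θ₁)/2 = 0.459.
θ₂ = 360° × 9/29.530 = 109.7°, f₂ = (1 − cos θ₂)/2 = 0.669.
Change = f₂ − f₁ = +0.209 → +21 percentage points.

+21 pp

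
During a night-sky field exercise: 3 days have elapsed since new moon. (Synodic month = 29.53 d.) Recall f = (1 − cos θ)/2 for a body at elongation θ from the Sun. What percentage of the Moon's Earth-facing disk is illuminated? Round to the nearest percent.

10%

Phase angle: θ = 360°·(3 d)/(29.53 d) = 36.6°.
With cos θ = 0.803, the lit fraction is (1 − 0.803)/2 ≈ 0.098, so 10%.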